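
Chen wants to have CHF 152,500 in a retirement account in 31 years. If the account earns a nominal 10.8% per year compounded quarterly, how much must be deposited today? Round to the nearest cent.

With 4 periods per year: i = 0.027, n = 124.
Discount factor = (1+0.027)^(−124) = 0.036751; PV = 152,500 × 0.036751 = 5,604.4737

CHF 5,604.47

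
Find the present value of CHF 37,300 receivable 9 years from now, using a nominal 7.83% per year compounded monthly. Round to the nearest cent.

i = 0.0783/12 = 0.006525 per month; n = 9·12 = 108.
Discount factor = (1+0.006525)^(−108) = 0.495390; PV = 37,300 × 0.495390 = 18,478.0300

CHF 18,478.03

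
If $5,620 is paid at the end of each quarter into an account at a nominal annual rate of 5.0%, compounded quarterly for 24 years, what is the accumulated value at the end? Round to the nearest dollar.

$1,032,063

Periodic rate i = 0.05/4 = 0.0125; n = 24 × 4 = 96 periods.
FV = 5620 × [(1+0.0125)^96 − 1] / 0.0125 = 5620 × 183.641059 = 1,032,062.7538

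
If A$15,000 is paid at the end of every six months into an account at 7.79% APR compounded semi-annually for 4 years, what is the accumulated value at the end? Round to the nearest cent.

Periodic rate i = 0.0779/2 = 0.03895; n = 4 × 2 = 8 periods.
Accumulation factor s(8|0.03895) = 9.179826; FV = 15000 × 9.179826 = 137,697.3832

A$137,697.38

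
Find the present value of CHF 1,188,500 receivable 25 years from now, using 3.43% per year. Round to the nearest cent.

CHF 511,488.73

PV = 1,188,500 / (1 + 0.0343)^25 = 1,188,500 / 2.323609 = 511,488.7299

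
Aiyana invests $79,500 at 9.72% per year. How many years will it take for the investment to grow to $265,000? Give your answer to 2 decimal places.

(1+i)^n = 265000/79500 = 3.33333, so n = ln 3.33333 / ln 1.0972 = 12.9792 years

12.98 years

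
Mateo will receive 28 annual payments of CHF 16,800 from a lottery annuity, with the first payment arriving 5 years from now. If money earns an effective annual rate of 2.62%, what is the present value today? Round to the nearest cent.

CHF 297,927.93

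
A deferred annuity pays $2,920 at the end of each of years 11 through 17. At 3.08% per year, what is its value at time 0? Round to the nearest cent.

$13,391.77

PV at t=10 (ordinary 7-year annuity): 2920 × a(7|0.0308) = 2920 × 6.211541 = 18,137.7012
Discount back 10 years: 18,137.7012 × (1+0.0308)^(−10) = 18,137.7012 × 0.738339 = 13,391.7750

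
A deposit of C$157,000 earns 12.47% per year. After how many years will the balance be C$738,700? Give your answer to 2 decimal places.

13.18 years

n = ln(738700/157000) / ln(1+0.1247) = ln(4.70510) / 0.117516 = 13.1781 years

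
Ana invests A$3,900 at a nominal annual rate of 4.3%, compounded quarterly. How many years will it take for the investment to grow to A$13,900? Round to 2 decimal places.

29.71 years

Periodic rate i = 0.043/4 = 0.01075.
(1+i)^n = 13900/3900 = 3.56410, so n = ln 3.56410 / ln 1.01075 = 118.8587 quarters
= 118.8587/4 years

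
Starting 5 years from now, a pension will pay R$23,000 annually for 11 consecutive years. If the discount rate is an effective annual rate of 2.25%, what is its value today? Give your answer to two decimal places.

R$203,030.78

Value one period before first payment (t=4): 23000 × [1 − (1+0.0225)^(−11)] / 0.0225 = 23000 × 9.649111 = 221,929.5609
Discount back 4 years: 221,929.5609 × (1+0.0225)^(−4) = 221,929.5609 × 0.914843 = 203,030.7819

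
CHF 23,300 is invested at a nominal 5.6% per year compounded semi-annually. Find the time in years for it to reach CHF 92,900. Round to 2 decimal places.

25.04 years

Periodic rate i = 0.056/2 = 0.028.
n = ln(92900/23300) / ln(1+0.028) = ln(3.98712) / 0.027615 = 50.0837 half-years
= 50.0837/2 years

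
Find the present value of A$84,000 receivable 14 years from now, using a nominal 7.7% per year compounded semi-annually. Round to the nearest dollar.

A$29,167

i = 0.077/2 = 0.0385 per half-year; n = 14·2 = 28.
PV = FV·(1+i)^(−n) = 84,000 × 0.347231 = 29,167.3694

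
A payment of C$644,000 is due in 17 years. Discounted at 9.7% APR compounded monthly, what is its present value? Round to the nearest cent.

i = 0.097/12 = 0.00808333 per month; n = 17·12 = 204.
Discount factor = (1+0.00808333)^(−204) = 0.193521; PV = 644,000 × 0.193521 = 124,627.3065

C$124,627.31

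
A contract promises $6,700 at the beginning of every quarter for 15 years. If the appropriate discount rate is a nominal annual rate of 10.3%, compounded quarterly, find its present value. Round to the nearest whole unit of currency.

$208,838

Periodic rate i = 0.103/4 = 0.02575; n = 15 × 4 = 60 periods.
PV = PMT · [1 − (1+i)^(−n)] / i × (1+i) = 6700 · 31.169868 = 208,838.1151
(annuity-due: payments at period start, so ×(1+i).)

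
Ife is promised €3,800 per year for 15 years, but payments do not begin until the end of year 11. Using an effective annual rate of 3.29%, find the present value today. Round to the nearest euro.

PV at t=10 (ordinary 15-year annuity): 3800 × a(15|0.0329) = 3800 × 11.691333 = 44,427.0649
PV₀ = 44,427.0649 / (1+0.0329)^10 = 44,427.0649 / 1.382238 = 32,141.4043

€32,141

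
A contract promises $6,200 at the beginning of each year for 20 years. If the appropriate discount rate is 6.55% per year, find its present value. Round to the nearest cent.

PV = PMT · [1 − (1+i)^(−n)] / i × (1+i) = 6200 · 11.693735 = 72,501.1549
Payments are at the start of each period, so multiply by (1+i).

$72,501.15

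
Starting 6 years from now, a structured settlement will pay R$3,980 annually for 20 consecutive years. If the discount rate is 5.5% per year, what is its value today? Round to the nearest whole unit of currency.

Value one period before first payment (t=5): 3980 × [1 − (1+0.055)^(−20)] / 0.055 = 3980 × 11.950382 = 47,562.5223
Discount back 5 years: 47,562.5223 × (1+0.055)^(−5) = 47,562.5223 × 0.765134 = 36,391.7198

R$36,392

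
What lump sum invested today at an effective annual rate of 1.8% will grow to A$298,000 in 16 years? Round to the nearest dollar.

PV = 298,000 / (1 + 0.018)^16 = 298,000 / 1.330346 = 224,001.9588

A$224,002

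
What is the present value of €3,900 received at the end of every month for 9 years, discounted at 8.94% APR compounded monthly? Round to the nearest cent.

With 12 periods per year: i = 0.00745, n = 108.
Annuity factor a(108|0.00745) = 74.013062; PV = 3900 × 74.013062 = 288,650.9426

€288,650.94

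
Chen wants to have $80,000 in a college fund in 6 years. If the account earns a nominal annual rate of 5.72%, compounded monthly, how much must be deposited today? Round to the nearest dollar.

With 12 periods per year: i = 0.00476667, n = 72.
Discount factor = (1+0.00476667)^(−72) = 0.710075; PV = 80,000 × 0.710075 = 56,806.0029

$56,806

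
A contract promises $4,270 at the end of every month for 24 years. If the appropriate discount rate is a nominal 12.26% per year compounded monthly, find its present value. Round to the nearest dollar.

$395,571

i = 0.1226/12 = 0.0102167 per month; n = 24·12 = 288.
PV = PMT · [1 − (1+i)^(−n)] / i = 4270 · 92.639583 = 395,571.0200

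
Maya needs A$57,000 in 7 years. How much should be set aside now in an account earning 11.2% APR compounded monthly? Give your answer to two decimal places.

A$26,119.63

i = 0.112/12 = 0.00933333 per month; n = 7·12 = 84.
PV = 57,000 / (1 + 0.00933333)^84 = 57,000 / 2.182266 = 26,119.6349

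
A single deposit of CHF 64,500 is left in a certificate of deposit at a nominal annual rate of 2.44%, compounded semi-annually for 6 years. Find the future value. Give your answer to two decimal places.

CHF 74,602.90

With 2 periods per year: i = 0.0122, n = 12.
64,500 × (1+0.0122)^12 = 64,500 × 1.156634 = 74,602.9001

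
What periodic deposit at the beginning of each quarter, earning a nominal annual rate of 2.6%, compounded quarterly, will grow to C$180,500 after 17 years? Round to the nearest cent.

i = 0.026/4 = 0.0065 per quarter; n = 17·4 = 68.
FV-annuity factor × (1+i) = 85.721598; PMT = 180500 / 85.721598 = 2,105.6537

C$2,105.65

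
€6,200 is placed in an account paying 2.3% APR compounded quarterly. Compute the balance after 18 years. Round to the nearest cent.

€9,368.60

i = 0.023/4 = 0.00575 per quarter; n = 18·4 = 72.
FV = 6,200 × (1 + 0.00575)^72 = 9,368.5992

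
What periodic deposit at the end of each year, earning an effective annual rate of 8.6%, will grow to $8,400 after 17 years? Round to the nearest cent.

PMT = 8400 / ( [(1+0.086)^17 − 1] / 0.086 ) = 8400 / 35.644594 = 235.6599

$235.66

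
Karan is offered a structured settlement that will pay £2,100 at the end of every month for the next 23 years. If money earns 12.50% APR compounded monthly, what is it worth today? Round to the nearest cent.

With 12 periods per year: i = 0.0104167, n = 276.
Annuity factor a(276|0.0104167) = 90.502909; PV = 2100 × 90.502909 = 190,056.1097

£190,056.11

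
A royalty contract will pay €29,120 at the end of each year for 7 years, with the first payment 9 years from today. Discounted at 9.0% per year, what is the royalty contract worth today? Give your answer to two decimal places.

€73,553.31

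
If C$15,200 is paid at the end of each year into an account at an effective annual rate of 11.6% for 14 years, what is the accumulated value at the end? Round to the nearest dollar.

FV = 15200 × [(1+0.116)^14 − 1] / 0.116 = 15200 × 31.451284 = 478,059.5197

C$478,060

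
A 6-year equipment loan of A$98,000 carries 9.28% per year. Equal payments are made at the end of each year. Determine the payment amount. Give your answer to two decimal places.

Annuity-PV factor = 4.448715; PMT = 98000 / 4.448715 = 22,028.8313

A$22,028.83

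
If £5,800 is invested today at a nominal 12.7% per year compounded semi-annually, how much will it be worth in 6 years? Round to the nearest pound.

£12,142

Periodic rate i = 0.127/2 = 0.0635; n = 6 × 2 = 12 periods.
5,800 × (1+0.0635)^12 = 5,800 × 2.093389 = 12,141.6560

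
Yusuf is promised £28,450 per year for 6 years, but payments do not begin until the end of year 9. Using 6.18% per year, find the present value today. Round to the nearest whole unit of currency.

£86,103

Value one period before first payment (t=8): 28450 × [1 − (1+0.0618)^(−6)] / 0.0618 = 28450 × 4.889637 = 139,110.1787
PV₀ = 139,110.1787 / (1+0.0618)^8 = 139,110.1787 / 1.615629 = 86,102.7734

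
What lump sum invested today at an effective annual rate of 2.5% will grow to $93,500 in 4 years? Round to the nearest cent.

$84,706.39

Discount factor = (1+0.025)^(−4) = 0.905951; PV = 93,500 × 0.905951 = 84,706.3853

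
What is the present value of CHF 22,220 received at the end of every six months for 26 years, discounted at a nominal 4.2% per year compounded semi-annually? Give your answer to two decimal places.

CHF 699,019.41

With 2 periods per year: i = 0.021, n = 52.
PV = PMT · [1 − (1+i)^(−n)] / i = 22220 · 31.459019 = 699,019.4095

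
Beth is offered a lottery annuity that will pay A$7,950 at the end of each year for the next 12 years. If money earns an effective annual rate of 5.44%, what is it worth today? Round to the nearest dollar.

A$68,746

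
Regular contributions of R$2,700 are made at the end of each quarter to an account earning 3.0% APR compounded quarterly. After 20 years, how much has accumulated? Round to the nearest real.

With 4 periods per year: i = 0.0075, n = 80.
FV = 2700 × [(1+0.0075)^80 − 1] / 0.0075 = 2700 × 109.072531 = 294,495.8329

R$294,496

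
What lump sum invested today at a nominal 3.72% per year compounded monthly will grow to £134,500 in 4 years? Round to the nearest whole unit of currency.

Periodic rate i = 0.0372/12 = 0.0031; n = 4 × 12 = 48 periods.
PV = 134,500 / (1 + 0.0031)^48 = 134,500 / 1.160174 = 115,930.9046

£115,931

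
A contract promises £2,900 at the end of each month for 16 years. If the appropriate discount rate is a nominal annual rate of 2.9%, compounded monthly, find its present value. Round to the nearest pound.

£445,061

With 12 periods per year: i = 0.00241667, n = 192.
Annuity factor a(192|0.00241667) = 153.469402; PV = 2900 × 153.469402 = 445,061.2646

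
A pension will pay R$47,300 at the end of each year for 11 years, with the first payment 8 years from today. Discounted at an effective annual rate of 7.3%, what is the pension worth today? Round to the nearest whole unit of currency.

Value one period before first payment (t=7): 47300 × [1 − (1+0.073)^(−11)] / 0.073 = 47300 × 7.387891 = 349,447.2650
PV₀ = 349,447.2650 / (1+0.073)^7 = 349,447.2650 / 1.637563 = 213,394.6819

R$213,395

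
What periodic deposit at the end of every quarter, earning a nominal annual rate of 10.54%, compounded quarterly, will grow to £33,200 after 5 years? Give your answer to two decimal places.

£1,282.12

With 4 periods per year: i = 0.02635, n = 20.
FV-annuity factor = 25.894663; PMT = 33200 / 25.894663 = 1,282.1175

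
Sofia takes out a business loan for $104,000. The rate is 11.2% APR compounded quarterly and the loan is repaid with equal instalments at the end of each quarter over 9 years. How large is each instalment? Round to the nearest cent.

i = 0.112/4 = 0.028 per quarter; n = 9·4 = 36.
Annuity-PV factor = 22.498596; PMT = 104000 / 22.498596 = 4,622.5107

$4,622.51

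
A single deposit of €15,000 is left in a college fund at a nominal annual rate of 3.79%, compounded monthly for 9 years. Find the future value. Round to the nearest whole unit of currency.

With 12 periods per year: i = 0.00315833, n = 108.
FV = 15,000 × (1 + 0.00315833)^108 = 21,086.0710

€21,086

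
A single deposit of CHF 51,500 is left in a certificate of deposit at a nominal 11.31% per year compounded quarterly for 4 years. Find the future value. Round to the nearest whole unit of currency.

With 4 periods per year: i = 0.028275, n = 16.
FV = PV·(1+i)^n = 51,500 × 1.562242 = 80,455.4861

CHF 80,455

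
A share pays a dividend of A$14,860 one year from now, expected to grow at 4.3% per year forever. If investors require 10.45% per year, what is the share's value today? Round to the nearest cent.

PV = D₁/(r − g) = 14860/(0.1045 − 0.043) = 241,626.0163

A$241,626.02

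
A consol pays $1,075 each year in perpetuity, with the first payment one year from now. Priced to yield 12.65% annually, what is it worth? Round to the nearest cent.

PV = C/r = 1075/0.1265 = 8,498.0237

$8,498.02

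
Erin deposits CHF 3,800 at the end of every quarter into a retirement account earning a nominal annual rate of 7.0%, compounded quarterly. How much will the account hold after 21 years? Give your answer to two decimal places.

CHF 715,330.97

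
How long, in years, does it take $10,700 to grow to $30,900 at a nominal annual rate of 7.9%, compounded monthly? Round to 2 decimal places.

13.47 years

Periodic rate i = 0.079/12 = 0.00658333.
(1+i)^n = 30900/10700 = 2.88785, so n = ln 2.88785 / ln 1.00658 = 161.6202 months
= 161.6202/12 years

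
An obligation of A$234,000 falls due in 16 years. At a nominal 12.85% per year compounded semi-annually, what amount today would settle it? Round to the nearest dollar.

Periodic rate i = 0.1285/2 = 0.06425; n = 16 × 2 = 32 periods.
Discount factor = (1+0.06425)^(−32) = 0.136334; PV = 234,000 × 0.136334 = 31,902.0634

A$31,902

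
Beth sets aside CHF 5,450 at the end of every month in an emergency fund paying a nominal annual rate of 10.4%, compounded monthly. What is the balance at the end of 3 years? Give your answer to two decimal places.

CHF 229,100.91

i = 0.104/12 = 0.00866667 per month; n = 3·12 = 36.
FV = 5450 × [(1+0.00866667)^36 − 1] / 0.00866667 = 5450 × 42.036864 = 229,100.9091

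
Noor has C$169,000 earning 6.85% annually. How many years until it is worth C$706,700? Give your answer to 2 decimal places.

21.59 years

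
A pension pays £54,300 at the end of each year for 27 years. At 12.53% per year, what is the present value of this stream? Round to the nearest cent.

PV = 54300 × [1 − (1+0.1253)^(−27)] / 0.1253 = 54300 × 7.651385 = 415,470.1912

£415,470.19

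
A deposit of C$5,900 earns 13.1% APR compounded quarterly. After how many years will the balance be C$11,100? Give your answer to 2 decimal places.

4.90 years

Periodic rate i = 0.131/4 = 0.03275.
(1+i)^n = 11100/5900 = 1.88136, so n = ln 1.88136 / ln 1.03275 = 19.6118 quarters
= 19.6118/4 years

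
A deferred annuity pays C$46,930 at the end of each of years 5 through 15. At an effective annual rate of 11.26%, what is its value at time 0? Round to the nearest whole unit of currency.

PV at t=4 (ordinary 11-year annuity): 46930 × a(11|0.1126) = 46930 × 6.134796 = 287,905.9629
Discount back 4 years: 287,905.9629 × (1+0.1126)^(−4) = 287,905.9629 × 0.652595 = 187,886.0072

C$187,886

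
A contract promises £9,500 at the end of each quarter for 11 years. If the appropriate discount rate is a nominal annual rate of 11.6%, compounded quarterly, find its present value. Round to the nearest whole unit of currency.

£234,465

With 4 periods per year: i = 0.029, n = 44.
PV = 9500 × [1 − (1+0.029)^(−44)] / 0.029 = 9500 × 24.680515 = 234,464.8881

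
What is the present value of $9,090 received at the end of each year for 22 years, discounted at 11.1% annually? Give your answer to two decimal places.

PV = 9090 × [1 − (1+0.111)^(−22)] / 0.111 = 9090 × 8.119874 = 73,809.6544

$73,809.65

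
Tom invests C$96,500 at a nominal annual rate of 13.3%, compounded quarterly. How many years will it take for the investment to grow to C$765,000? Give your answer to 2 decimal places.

15.82 years

Periodic rate i = 0.133/4 = 0.03325.
n = ln(765000/96500) / ln(1+0.03325) = ln(7.92746) / 0.032709 = 63.2952 quarters
= 63.2952/4 years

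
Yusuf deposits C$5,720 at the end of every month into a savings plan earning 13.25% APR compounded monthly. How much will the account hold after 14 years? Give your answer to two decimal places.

i = 0.1325/12 = 0.0110417 per month; n = 14·12 = 168.
FV = 5720 × [(1+0.0110417)^168 − 1] / 0.0110417 = 5720 × 482.449541 = 2,759,611.3763

C$2,759,611.38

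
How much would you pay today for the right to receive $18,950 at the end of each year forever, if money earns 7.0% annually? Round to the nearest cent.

$270,714.29

PV = PMT / i = 18950 / 0.07 = 270,714.2857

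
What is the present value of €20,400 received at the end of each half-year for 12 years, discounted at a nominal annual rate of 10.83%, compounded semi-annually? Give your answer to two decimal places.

€270,470.33

With 2 periods per year: i = 0.05415, n = 24.
Annuity factor a(24|0.05415) = 13.258349; PV = 20400 × 13.258349 = 270,470.3280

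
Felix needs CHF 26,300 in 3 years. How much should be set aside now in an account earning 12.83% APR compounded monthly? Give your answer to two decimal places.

CHF 17,934.24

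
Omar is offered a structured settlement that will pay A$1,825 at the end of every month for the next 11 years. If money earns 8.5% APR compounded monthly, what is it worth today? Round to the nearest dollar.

A$156,165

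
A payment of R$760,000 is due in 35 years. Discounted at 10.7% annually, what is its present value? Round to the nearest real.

R$21,659

PV = FV·(1+i)^(−n) = 760,000 × 0.028499 = 21,659.4219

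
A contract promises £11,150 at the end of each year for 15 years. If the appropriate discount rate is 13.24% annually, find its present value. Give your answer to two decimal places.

Annuity factor a(15|0.1324) = 6.383063; PV = 11150 × 6.383063 = 71,171.1568

£71,171.16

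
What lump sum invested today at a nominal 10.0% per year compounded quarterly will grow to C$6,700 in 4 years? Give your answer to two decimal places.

i = 0.1/4 = 0.025 per quarter; n = 4·4 = 16.
Discount factor = (1+0.025)^(−16) = 0.673625; PV = 6,700 × 0.673625 = 4,513.2871

C$4,513.29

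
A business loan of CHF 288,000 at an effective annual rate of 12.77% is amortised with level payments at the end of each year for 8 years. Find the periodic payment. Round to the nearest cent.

CHF 59,543.58

PMT = 288000 / ( [1 − (1+0.1277)^(−8)] / 0.1277 ) = 288000 / 4.836794 = 59,543.5757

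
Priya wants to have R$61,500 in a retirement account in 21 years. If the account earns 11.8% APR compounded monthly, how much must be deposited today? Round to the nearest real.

i = 0.118/12 = 0.00983333 per month; n = 21·12 = 252.
Discount factor = (1+0.00983333)^(−252) = 0.084933; PV = 61,500 × 0.084933 = 5,223.3627

R$5,223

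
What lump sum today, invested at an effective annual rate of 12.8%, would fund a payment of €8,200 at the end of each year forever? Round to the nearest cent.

PV = C/r = 8200/0.128 = 64,062.5000

€64,062.50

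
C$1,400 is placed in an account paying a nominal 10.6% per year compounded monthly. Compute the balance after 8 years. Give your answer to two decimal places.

Periodic rate i = 0.106/12 = 0.00883333; n = 8 × 12 = 96 periods.
FV = PV·(1+i)^n = 1,400 × 2.326294 = 3,256.8120

C$3,256.81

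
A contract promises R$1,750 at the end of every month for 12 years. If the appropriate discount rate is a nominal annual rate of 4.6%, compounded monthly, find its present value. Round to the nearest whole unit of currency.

R$193,380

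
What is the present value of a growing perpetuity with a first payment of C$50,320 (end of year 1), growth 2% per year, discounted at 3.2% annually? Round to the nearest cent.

C$4,193,333.33

PV = PMT / (i − g) = 50320 / (0.032 − 0.02) = 50320 / 0.012000 = 4,193,333.3333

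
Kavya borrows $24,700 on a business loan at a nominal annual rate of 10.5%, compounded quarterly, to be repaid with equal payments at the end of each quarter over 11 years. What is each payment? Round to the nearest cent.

With 4 periods per year: i = 0.02625, n = 44.
Annuity-PV factor = 25.912884; PMT = 24700 / 25.912884 = 953.1938

$953.19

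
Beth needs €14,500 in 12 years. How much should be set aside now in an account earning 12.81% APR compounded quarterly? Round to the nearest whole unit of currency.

€3,193

With 4 periods per year: i = 0.032025, n = 48.
PV = 14,500 / (1 + 0.032025)^48 = 14,500 / 4.540780 = 3,193.2840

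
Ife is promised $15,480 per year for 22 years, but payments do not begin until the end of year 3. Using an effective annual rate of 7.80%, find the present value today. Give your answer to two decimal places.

$138,059.75

Value one period before first payment (t=2): 15480 × [1 − (1+0.078)^(−22)] / 0.078 = 15480 × 10.364149 = 160,437.0295
PV₀ = 160,437.0295 / (1+0.078)^2 = 160,437.0295 / 1.162084 = 138,059.7525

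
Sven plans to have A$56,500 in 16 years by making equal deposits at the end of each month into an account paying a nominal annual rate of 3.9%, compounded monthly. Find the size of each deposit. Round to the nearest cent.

A$212.41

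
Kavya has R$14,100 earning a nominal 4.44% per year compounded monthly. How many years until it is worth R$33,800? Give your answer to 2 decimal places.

19.73 years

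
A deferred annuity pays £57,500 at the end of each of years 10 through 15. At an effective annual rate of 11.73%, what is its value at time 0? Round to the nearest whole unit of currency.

Value one period before first payment (t=9): 57500 × [1 − (1+0.1173)^(−6)] / 0.1173 = 57500 × 4.143040 = 238,224.7997
PV₀ = 238,224.7997 / (1+0.1173)^9 = 238,224.7997 / 2.713490 = 87,792.7760

£87,793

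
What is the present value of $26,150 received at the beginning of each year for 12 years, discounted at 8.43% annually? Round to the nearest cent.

PV = 26150 × [1 − (1+0.0843)^(−12)] / 0.0843 × (1+i) = 26150 × 7.992403 = 209,001.3283
(Beginning-of-period payments → annuity-due factor ×(1+i).)

$209,001.33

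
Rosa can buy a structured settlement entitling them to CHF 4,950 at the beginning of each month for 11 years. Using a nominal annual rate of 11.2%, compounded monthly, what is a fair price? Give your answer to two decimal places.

Periodic rate i = 0.112/12 = 0.00933333; n = 11 × 12 = 132 periods.
PV = PMT · [1 − (1+i)^(−n)] / i × (1+i) = 4950 · 76.415893 = 378,258.6720
Payments are at the start of each period, so multiply by (1+i).

CHF 378,258.67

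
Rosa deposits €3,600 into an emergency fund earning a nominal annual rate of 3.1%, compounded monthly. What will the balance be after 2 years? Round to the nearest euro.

With 12 periods per year: i = 0.00258333, n = 24.
FV = 3,600 × (1 + 0.00258333)^24 = 3,829.9582

€3,830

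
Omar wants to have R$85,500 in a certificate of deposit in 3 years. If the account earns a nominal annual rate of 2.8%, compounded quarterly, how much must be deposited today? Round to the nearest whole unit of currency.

R$78,634

With 4 periods per year: i = 0.007, n = 12.
PV = 85,500 / (1 + 0.007)^12 = 85,500 / 1.087311 = 78,634.3802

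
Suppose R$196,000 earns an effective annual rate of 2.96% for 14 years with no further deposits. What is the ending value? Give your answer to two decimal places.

R$294,859.79

196,000 × (1+0.0296)^14 = 196,000 × 1.504387 = 294,859.7859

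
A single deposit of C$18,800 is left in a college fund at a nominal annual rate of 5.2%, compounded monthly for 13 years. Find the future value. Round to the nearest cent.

C$36,906.82

Periodic rate i = 0.052/12 = 0.00433333; n = 13 × 12 = 156 periods.
18,800 × (1+0.00433333)^156 = 18,800 × 1.963129 = 36,906.8223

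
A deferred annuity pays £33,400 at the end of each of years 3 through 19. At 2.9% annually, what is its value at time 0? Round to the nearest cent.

Value one period before first payment (t=2): 33400 × [1 − (1+0.029)^(−17)] / 0.029 = 33400 × 13.272760 = 443,310.1989
PV₀ = 443,310.1989 / (1+0.029)^2 = 443,310.1989 / 1.058841 = 418,674.9464

£418,674.95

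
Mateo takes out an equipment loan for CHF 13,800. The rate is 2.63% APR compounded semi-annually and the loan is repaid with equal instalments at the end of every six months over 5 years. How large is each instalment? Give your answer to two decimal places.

CHF 1,481.76

With 2 periods per year: i = 0.01315, n = 10.
Annuity-PV factor = 9.313225; PMT = 13800 / 9.313225 = 1,481.7638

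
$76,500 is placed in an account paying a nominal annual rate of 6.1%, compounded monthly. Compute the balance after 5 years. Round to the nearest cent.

$103,701.66

i = 0.061/12 = 0.00508333 per month; n = 5·12 = 60.
76,500 × (1+0.00508333)^60 = 76,500 × 1.355577 = 103,701.6628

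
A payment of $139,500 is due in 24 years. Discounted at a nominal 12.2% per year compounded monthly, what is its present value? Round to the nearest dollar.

$7,575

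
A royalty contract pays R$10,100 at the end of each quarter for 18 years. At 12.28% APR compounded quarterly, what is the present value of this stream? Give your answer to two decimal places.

R$291,694.50

With 4 periods per year: i = 0.0307, n = 72.
PV = PMT · [1 − (1+i)^(−n)] / i = 10100 · 28.880643 = 291,694.4971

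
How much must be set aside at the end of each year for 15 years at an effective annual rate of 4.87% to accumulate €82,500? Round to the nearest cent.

FV-annuity factor = 21.368631; PMT = 82500 / 21.368631 = 3,860.7995

€3,860.80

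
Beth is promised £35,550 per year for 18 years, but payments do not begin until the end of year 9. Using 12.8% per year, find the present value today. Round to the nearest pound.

Value one period before first payment (t=8): 35550 × [1 − (1+0.128)^(−18)] / 0.128 = 35550 × 6.918729 = 245,960.8176
Discount back 8 years: 245,960.8176 × (1+0.128)^(−8) = 245,960.8176 × 0.381529 = 93,841.1088

£93,841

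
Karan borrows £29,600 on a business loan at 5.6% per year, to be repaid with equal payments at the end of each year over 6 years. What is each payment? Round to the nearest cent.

£5,944.09

Annuity-PV factor = 4.979735; PMT = 29600 / 4.979735 = 5,944.0919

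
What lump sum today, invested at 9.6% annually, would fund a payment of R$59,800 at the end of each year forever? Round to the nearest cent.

R$622,916.67

PV = C/r = 59800/0.096 = 622,916.6667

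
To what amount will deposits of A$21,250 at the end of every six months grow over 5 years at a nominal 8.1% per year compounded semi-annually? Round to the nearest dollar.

A$255,722

i = 0.081/2 = 0.0405 per half-year; n = 5·2 = 10.
Accumulation factor s(10|0.0405) = 12.033982; FV = 21250 × 12.033982 = 255,722.1118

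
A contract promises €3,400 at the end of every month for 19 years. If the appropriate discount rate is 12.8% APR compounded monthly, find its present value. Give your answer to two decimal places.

With 12 periods per year: i = 0.0106667, n = 228.
Annuity factor a(228|0.0106667) = 85.406266; PV = 3400 × 85.406266 = 290,381.3047

€290,381.30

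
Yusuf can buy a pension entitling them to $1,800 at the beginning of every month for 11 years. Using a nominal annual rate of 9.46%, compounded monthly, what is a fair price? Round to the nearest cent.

i = 0.0946/12 = 0.00788333 per month; n = 11·12 = 132.
PV = PMT · [1 − (1+i)^(−n)] / i × (1+i) = 1800 · 82.503206 = 148,505.7712
(Beginning-of-period payments → annuity-due factor ×(1+i).)

$148,505.77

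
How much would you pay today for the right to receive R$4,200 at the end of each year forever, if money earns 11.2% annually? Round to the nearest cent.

PV = C/r = 4200/0.112 = 37,500.0000

R$37,500.00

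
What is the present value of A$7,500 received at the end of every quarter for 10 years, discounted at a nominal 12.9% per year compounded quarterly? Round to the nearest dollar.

Periodic rate i = 0.129/4 = 0.03225; n = 10 × 4 = 40 periods.
PV = PMT · [1 − (1+i)^(−n)] / i = 7500 · 22.296619 = 167,224.6458

A$167,225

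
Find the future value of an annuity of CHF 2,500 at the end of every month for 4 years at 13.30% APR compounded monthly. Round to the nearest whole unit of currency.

CHF 157,299

i = 0.133/12 = 0.0110833 per month; n = 4·12 = 48.
FV = PMT · [(1+i)^n − 1] / i = 2500 · 62.919597 = 157,298.9934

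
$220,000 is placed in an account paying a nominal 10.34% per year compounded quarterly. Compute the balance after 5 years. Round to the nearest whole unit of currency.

$366,522

i = 0.1034/4 = 0.02585 per quarter; n = 5·4 = 20.
FV = 220,000 × (1 + 0.02585)^20 = 366,521.9062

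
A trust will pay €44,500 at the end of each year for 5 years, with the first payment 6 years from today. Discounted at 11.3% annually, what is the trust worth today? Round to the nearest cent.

Value one period before first payment (t=5): 44500 × [1 − (1+0.113)^(−5)] / 0.113 = 44500 × 3.668174 = 163,233.7455
Discount back 5 years: 163,233.7455 × (1+0.113)^(−5) = 163,233.7455 × 0.585496 = 95,572.7592

€95,572.76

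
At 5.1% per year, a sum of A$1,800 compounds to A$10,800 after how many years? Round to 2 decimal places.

(1+i)^n = 10800/1800 = 6.00000, so n = ln 6.00000 / ln 1.051 = 36.0210 years

36.02 years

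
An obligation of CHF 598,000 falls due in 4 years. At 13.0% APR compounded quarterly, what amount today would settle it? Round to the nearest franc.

CHF 358,476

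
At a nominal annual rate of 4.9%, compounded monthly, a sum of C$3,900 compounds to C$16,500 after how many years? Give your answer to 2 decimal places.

29.50 years

Periodic rate i = 0.049/12 = 0.00408333.
(1+i)^n = 16500/3900 = 4.23077, so n = ln 4.23077 / ln 1.00408 = 353.9576 months
= 353.9576/12 years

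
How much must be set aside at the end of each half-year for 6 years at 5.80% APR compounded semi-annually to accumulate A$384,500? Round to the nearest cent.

A$27,246.95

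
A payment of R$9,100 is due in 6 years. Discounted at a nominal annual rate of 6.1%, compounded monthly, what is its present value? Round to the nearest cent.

R$6,316.73

With 12 periods per year: i = 0.00508333, n = 72.
PV = 9,100 / (1 + 0.00508333)^72 = 9,100 / 1.440619 = 6,316.7291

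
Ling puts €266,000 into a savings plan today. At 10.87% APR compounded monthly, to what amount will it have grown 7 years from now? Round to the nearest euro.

€567,347

Periodic rate i = 0.1087/12 = 0.00905833; n = 7 × 12 = 84 periods.
FV = 266,000 × (1 + 0.00905833)^84 = 567,346.7887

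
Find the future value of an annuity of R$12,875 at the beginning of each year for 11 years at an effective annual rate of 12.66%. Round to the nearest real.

Accumulation factor s(11|0.1266) × (1+i) = 24.123097; FV = 12875 × 24.123097 = 310,584.8742
Payments are at the start of each period, so multiply by (1+i).

R$310,585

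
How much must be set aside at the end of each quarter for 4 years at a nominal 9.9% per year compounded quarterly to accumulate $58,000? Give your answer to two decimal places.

With 4 periods per year: i = 0.02475, n = 16.
PMT = 58000 / ( [(1+0.02475)^16 − 1] / 0.02475 ) = 58000 / 19.342344 = 2,998.6024

$2,998.60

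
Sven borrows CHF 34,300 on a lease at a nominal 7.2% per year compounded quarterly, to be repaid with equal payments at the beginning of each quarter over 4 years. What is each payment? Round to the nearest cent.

With 4 periods per year: i = 0.018, n = 16.
Annuity-PV factor × (1+i) = 14.043625; PMT = 34300 / 14.043625 = 2,442.3893

CHF 2,442.39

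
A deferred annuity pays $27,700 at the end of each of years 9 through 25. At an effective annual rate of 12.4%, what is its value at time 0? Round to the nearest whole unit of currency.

PV at t=8 (ordinary 17-year annuity): 27700 × a(17|0.124) = 27700 × 6.959036 = 192,765.2913
Discount back 8 years: 192,765.2913 × (1+0.124)^(−8) = 192,765.2913 × 0.392527 = 75,665.5772

$75,666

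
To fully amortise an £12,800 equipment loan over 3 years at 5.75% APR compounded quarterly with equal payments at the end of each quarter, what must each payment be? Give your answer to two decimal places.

£1,168.94

With 4 periods per year: i = 0.014375, n = 12.
PMT = 12800 / ( [1 − (1+0.014375)^(−12)] / 0.014375 ) = 12800 / 10.950092 = 1,168.9400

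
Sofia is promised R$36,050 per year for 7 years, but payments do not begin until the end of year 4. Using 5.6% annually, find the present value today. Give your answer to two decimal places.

R$173,353.06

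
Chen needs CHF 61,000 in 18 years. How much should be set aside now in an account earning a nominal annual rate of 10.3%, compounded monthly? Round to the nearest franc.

CHF 9,629

Periodic rate i = 0.103/12 = 0.00858333; n = 18 × 12 = 216 periods.
Discount factor = (1+0.00858333)^(−216) = 0.157853; PV = 61,000 × 0.157853 = 9,629.0577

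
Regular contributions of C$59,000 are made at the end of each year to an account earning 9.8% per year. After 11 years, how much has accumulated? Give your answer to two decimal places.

C$1,081,608.65

FV = PMT · [(1+i)^n − 1] / i = 59000 · 18.332350 = 1,081,608.6507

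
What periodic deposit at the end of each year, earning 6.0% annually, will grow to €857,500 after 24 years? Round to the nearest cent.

€16,874.75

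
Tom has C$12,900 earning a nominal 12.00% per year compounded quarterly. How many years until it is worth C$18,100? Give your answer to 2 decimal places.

2.86 years

Periodic rate i = 0.12/4 = 0.03.
(1+i)^n = 18100/12900 = 1.40310, so n = ln 1.40310 / ln 1.03 = 11.4580 quarters
= 11.4580/4 years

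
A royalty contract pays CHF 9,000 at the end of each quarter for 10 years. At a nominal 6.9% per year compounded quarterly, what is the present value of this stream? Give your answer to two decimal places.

With 4 periods per year: i = 0.01725, n = 40.
Annuity factor a(40|0.01725) = 28.722558; PV = 9000 × 28.722558 = 258,503.0176

CHF 258,503.02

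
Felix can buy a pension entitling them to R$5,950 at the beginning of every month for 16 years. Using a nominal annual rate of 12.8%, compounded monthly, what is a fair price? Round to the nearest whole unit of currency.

R$490,248

With 12 periods per year: i = 0.0106667, n = 192.
PV = PMT · [1 − (1+i)^(−n)] / i × (1+i) = 5950 · 82.394671 = 490,248.2934
(Beginning-of-period payments → annuity-due factor ×(1+i).)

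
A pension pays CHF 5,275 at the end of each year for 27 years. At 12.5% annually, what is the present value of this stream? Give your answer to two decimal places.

CHF 40,445.33

PV = 5275 × [1 − (1+0.125)^(−27)] / 0.125 = 5275 × 7.667362 = 40,445.3345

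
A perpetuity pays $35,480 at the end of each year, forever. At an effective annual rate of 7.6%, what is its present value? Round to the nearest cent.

PV = C/r = 35480/0.076 = 466,842.1053

$466,842.11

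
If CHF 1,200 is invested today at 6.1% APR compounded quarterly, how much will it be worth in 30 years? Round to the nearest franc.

CHF 7,378

i = 0.061/4 = 0.01525 per quarter; n = 30·4 = 120.
FV = 1,200 × (1 + 0.01525)^120 = 7,378.0403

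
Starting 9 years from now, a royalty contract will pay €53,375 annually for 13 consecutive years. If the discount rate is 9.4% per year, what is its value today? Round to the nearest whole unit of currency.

€190,671

Value one period before first payment (t=8): 53375 × [1 − (1+0.094)^(−13)] / 0.094 = 53375 × 7.329677 = 391,221.5281
PV₀ = 391,221.5281 / (1+0.094)^8 = 391,221.5281 / 2.051817 = 190,670.7914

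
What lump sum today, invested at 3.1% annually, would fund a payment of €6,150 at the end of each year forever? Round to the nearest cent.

€198,387.10

PV = PMT / i = 6150 / 0.031 = 198,387.0968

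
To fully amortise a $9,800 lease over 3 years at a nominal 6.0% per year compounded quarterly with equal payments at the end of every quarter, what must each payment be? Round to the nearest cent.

Periodic rate i = 0.06/4 = 0.015; n = 3 × 4 = 12 periods.
Annuity-PV factor = 10.907505; PMT = 9800 / 10.907505 = 898.4639

$898.46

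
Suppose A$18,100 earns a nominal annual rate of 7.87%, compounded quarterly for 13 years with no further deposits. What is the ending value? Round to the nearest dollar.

A$49,853

i = 0.0787/4 = 0.019675 per quarter; n = 13·4 = 52.
FV = PV·(1+i)^n = 18,100 × 2.754306 = 49,852.9309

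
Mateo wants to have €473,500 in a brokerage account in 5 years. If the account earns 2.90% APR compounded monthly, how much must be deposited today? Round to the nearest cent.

€409,659.71

Periodic rate i = 0.029/12 = 0.00241667; n = 5 × 12 = 60 periods.
PV = FV·(1+i)^(−n) = 473,500 × 0.865174 = 409,659.7099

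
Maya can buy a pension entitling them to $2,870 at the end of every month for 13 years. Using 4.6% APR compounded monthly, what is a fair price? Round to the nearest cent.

$336,509.20

With 12 periods per year: i = 0.00383333, n = 156.
PV = PMT · [1 − (1+i)^(−n)] / i = 2870 · 117.250591 = 336,509.1970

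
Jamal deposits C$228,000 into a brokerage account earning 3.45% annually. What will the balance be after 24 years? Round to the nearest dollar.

C$514,596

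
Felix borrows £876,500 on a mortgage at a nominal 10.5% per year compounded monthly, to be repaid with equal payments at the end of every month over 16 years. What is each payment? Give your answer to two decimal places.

Periodic rate i = 0.105/12 = 0.00875; n = 16 × 12 = 192 periods.
Annuity-PV factor = 92.829614; PMT = 876500 / 92.829614 = 9,442.0300

£9,442.03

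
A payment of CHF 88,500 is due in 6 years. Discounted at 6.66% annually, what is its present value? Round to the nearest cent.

CHF 60,108.21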